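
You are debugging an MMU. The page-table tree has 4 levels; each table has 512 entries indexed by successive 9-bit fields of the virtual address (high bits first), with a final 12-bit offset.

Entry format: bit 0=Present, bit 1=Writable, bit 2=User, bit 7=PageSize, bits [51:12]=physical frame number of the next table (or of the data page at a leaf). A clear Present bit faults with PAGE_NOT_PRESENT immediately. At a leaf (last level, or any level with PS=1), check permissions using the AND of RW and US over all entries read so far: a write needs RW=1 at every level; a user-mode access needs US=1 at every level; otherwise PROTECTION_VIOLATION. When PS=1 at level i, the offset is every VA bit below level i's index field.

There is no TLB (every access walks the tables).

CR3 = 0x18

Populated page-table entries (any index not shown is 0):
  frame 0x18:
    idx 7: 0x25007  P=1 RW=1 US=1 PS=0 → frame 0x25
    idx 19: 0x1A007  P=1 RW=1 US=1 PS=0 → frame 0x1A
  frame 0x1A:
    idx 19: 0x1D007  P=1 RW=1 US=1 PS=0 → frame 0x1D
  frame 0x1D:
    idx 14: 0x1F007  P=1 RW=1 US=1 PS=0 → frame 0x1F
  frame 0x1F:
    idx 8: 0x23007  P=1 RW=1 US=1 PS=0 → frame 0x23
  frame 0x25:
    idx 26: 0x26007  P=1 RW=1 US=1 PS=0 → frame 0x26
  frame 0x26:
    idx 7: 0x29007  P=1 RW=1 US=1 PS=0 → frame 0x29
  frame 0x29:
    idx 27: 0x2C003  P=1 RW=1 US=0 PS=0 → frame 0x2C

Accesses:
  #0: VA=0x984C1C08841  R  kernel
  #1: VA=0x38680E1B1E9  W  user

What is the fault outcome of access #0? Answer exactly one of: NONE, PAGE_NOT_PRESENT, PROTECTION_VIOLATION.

Per-access translation:
#0 VA=0x984C1C08841 (r,kernel):
  L0: frame=0x18 idx=19 entry=0x1A007 [P=1 RW=1 US=1 PS=0]
  L1: frame=0x1A idx=19 entry=0x1D007 [P=1 RW=1 US=1 PS=0]
  L2: frame=0x1D idx=14 entry=0x1F007 [P=1 RW=1 US=1 PS=0]
  L3: frame=0x1F idx=8 entry=0x23007 [P=1 RW=1 US=1 PS=0]
  → PA=0x23841  (4 entries read)
#1 VA=0x38680E1B1E9 (w,user):
  L0: frame=0x18 idx=7 entry=0x25007 [P=1 RW=1 US=1 PS=0]
  L1: frame=0x25 idx=26 entry=0x26007 [P=1 RW=1 US=1 PS=0]
  L2: frame=0x26 idx=7 entry=0x29007 [P=1 RW=1 US=1 PS=0]
  L3: frame=0x29 idx=27 entry=0x2C003 [P=1 RW=1 US=0 PS=0]
  → PROTECTION_VIOLATION  (4 entries read)

Access #0 fault: NONE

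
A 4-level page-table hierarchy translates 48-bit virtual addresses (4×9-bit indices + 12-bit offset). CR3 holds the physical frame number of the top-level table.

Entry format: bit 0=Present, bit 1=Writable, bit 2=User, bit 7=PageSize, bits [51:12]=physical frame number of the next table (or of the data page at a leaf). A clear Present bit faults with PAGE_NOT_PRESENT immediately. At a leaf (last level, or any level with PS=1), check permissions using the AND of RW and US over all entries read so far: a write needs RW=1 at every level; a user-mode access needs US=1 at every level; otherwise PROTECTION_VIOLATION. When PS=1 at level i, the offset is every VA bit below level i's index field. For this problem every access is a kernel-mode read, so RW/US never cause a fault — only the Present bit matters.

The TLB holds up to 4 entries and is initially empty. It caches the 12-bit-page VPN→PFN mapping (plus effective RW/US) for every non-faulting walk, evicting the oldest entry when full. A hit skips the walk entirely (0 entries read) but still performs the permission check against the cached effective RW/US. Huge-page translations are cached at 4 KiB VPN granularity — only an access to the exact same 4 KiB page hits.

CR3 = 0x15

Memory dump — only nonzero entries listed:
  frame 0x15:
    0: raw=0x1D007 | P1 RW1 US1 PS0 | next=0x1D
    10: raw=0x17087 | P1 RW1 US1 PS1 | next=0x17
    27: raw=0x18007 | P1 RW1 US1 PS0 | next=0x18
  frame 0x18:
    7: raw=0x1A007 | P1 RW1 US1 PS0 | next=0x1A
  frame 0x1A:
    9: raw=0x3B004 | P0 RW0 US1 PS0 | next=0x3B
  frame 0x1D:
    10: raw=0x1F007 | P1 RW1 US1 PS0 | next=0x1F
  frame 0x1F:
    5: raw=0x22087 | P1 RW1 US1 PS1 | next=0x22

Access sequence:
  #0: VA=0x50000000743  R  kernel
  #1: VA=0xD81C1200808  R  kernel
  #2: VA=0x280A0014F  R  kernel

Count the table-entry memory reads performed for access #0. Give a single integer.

Walk each access:
#0 VA=0x50000000743 (r,kernel):
  lvl0: tbl 0x15, slot 10 ⇒ 0x17087 (P1/RW1/US1/PS1)
  ⇒ phys 0x17743 (huge @L0)  [1 reads]
#1 VA=0xD81C1200808 (r,kernel):
  lvl0: tbl 0x15, slot 27 ⇒ 0x18007 (P1/RW1/US1/PS0)
  lvl1: tbl 0x18, slot 7 ⇒ 0x1A007 (P1/RW1/US1/PS0)
  lvl2: tbl 0x1A, slot 9 ⇒ 0x3B004 (P0/RW0/US1/PS0)
  ⇒ fault: PAGE_NOT_PRESENT  — 3 lookups
#2 VA=0x280A0014F (r,kernel):
  lvl0: tbl 0x15, slot 0 ⇒ 0x1D007 (P1/RW1/US1/PS0)
  lvl1: tbl 0x1D, slot 10 ⇒ 0x1F007 (P1/RW1/US1/PS0)
  lvl2: tbl 0x1F, slot 5 ⇒ 0x22087 (P1/RW1/US1/PS1)
  ⇒ phys 0x2214F (huge @L2)  [3 reads]

Entries read for #0: 1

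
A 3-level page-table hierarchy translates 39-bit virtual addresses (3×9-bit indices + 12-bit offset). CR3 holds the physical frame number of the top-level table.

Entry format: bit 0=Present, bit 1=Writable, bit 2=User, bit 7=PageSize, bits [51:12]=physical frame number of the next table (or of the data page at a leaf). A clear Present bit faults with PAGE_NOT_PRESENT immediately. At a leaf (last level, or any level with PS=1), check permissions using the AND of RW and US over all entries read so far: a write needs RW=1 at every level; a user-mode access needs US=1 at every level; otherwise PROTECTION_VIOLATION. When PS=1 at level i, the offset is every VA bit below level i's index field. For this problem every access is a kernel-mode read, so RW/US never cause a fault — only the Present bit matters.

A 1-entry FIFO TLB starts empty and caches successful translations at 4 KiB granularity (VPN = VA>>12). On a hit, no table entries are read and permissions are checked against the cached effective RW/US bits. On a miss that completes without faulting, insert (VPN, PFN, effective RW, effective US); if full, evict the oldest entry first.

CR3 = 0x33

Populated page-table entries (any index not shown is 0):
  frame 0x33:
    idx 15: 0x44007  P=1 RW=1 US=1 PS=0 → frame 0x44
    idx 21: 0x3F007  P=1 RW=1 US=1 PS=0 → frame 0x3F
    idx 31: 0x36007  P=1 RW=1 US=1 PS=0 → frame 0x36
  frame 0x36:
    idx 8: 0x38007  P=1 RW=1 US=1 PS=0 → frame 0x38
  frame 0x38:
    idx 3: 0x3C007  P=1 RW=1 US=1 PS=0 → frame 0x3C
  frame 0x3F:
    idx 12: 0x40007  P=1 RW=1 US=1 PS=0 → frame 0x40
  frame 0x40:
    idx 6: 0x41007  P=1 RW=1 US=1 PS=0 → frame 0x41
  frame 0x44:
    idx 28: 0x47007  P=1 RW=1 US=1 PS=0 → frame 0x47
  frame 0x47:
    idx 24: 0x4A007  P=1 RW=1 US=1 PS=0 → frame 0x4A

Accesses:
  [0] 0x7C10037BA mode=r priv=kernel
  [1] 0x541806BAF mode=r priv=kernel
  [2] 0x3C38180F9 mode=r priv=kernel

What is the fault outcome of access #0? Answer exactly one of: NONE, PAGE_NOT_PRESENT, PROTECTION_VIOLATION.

Per-access translation:
#0 VA=0x7C10037BA (r,kernel):
  [0] read 0x33 idx=31: raw=0x36007 flags P=1 W=1 U=1 S=0
  [1] read 0x36 idx=8: raw=0x38007 flags P=1 W=1 U=1 S=0
  [2] read 0x38 idx=3: raw=0x3C007 flags P=1 W=1 U=1 S=0
  ✓ 0x3C7BA  — 3 lookups
#1 VA=0x541806BAF (r,kernel):
  [0] read 0x33 idx=21: raw=0x3F007 flags P=1 W=1 U=1 S=0
  [1] read 0x3F idx=12: raw=0x40007 flags P=1 W=1 U=1 S=0
  [2] read 0x40 idx=6: raw=0x41007 flags P=1 W=1 U=1 S=0
  ✓ 0x41BAF  — 3 lookups
#2 VA=0x3C38180F9 (r,kernel):
  [0] read 0x33 idx=15: raw=0x44007 flags P=1 W=1 U=1 S=0
  [1] read 0x44 idx=28: raw=0x47007 flags P=1 W=1 U=1 S=0
  [2] read 0x47 idx=24: raw=0x4A007 flags P=1 W=1 U=1 S=0
  ✓ 0x4A0F9  — 3 lookups

Access #0 fault: NONE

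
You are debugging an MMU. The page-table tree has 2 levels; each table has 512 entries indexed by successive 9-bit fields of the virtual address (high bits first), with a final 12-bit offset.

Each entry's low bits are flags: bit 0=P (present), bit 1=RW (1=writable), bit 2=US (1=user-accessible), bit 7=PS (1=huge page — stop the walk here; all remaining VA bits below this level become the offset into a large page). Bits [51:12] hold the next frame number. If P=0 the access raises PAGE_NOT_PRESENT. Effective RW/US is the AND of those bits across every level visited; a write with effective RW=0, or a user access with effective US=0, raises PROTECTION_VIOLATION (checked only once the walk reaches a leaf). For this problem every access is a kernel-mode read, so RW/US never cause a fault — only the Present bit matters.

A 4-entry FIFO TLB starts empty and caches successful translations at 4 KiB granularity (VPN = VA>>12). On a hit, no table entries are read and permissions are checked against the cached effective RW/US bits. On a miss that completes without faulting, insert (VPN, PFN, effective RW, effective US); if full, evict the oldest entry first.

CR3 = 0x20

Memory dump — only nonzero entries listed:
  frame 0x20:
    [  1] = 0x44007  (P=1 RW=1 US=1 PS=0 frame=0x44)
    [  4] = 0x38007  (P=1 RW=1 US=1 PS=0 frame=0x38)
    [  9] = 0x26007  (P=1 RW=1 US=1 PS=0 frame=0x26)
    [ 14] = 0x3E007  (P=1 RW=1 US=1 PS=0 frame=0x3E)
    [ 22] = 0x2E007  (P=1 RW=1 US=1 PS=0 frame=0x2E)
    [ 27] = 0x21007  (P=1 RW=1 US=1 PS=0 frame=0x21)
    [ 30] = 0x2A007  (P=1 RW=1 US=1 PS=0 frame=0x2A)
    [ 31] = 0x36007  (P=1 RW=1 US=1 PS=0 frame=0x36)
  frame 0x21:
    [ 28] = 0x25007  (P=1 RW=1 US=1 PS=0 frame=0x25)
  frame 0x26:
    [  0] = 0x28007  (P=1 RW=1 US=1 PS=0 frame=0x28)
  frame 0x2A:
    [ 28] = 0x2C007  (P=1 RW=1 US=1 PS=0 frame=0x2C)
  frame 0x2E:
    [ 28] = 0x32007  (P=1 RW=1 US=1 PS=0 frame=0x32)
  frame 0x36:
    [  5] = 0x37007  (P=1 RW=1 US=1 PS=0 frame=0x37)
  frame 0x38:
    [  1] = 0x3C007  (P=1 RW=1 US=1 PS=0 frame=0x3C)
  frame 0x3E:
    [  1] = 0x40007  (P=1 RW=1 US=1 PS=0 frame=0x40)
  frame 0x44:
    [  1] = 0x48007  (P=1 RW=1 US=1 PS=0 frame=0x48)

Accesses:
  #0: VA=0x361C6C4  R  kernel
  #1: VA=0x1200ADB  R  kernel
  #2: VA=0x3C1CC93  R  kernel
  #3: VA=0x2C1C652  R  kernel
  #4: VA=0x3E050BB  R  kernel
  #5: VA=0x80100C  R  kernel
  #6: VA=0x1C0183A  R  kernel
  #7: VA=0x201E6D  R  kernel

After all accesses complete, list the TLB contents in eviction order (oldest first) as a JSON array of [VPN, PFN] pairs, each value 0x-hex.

Trace:
#0 VA=0x361C6C4 (r,kernel):
  L0 @0x20[27] → 0x21007  P=1,RW=1,US=1,PS=0
  L1 @0x21[28] → 0x25007  P=1,RW=1,US=1,PS=0
  ⇒ phys 0x256C4  [2 reads]
#1 VA=0x1200ADB (r,kernel):
  L0 @0x20[9] → 0x26007  P=1,RW=1,US=1,PS=0
  L1 @0x26[0] → 0x28007  P=1,RW=1,US=1,PS=0
  ⇒ phys 0x28ADB  [2 reads]
#2 VA=0x3C1CC93 (r,kernel):
  L0 @0x20[30] → 0x2A007  P=1,RW=1,US=1,PS=0
  L1 @0x2A[28] → 0x2C007  P=1,RW=1,US=1,PS=0
  ⇒ phys 0x2CC93  [2 reads]
#3 VA=0x2C1C652 (r,kernel):
  L0 @0x20[22] → 0x2E007  P=1,RW=1,US=1,PS=0
  L1 @0x2E[28] → 0x32007  P=1,RW=1,US=1,PS=0
  ⇒ phys 0x32652  [2 reads]
#4 VA=0x3E050BB (r,kernel):
  L0 @0x20[31] → 0x36007  P=1,RW=1,US=1,PS=0
  L1 @0x36[5] → 0x37007  P=1,RW=1,US=1,PS=0
  ⇒ phys 0x370BB  [2 reads]
#5 VA=0x80100C (r,kernel):
  L0 @0x20[4] → 0x38007  P=1,RW=1,US=1,PS=0
  L1 @0x38[1] → 0x3C007  P=1,RW=1,US=1,PS=0
  ⇒ phys 0x3C00C  [2 reads]
#6 VA=0x1C0183A (r,kernel):
  L0 @0x20[14] → 0x3E007  P=1,RW=1,US=1,PS=0
  L1 @0x3E[1] → 0x40007  P=1,RW=1,US=1,PS=0
  ⇒ phys 0x4083A  [2 reads]
#7 VA=0x201E6D (r,kernel):
  L0 @0x20[1] → 0x44007  P=1,RW=1,US=1,PS=0
  L1 @0x44[1] → 0x48007  P=1,RW=1,US=1,PS=0
  ⇒ phys 0x48E6D  [2 reads]

TLB: [["0x3E05", "0x37"], ["0x801", "0x3C"], ["0x1C01", "0x40"], ["0x201", "0x48"]]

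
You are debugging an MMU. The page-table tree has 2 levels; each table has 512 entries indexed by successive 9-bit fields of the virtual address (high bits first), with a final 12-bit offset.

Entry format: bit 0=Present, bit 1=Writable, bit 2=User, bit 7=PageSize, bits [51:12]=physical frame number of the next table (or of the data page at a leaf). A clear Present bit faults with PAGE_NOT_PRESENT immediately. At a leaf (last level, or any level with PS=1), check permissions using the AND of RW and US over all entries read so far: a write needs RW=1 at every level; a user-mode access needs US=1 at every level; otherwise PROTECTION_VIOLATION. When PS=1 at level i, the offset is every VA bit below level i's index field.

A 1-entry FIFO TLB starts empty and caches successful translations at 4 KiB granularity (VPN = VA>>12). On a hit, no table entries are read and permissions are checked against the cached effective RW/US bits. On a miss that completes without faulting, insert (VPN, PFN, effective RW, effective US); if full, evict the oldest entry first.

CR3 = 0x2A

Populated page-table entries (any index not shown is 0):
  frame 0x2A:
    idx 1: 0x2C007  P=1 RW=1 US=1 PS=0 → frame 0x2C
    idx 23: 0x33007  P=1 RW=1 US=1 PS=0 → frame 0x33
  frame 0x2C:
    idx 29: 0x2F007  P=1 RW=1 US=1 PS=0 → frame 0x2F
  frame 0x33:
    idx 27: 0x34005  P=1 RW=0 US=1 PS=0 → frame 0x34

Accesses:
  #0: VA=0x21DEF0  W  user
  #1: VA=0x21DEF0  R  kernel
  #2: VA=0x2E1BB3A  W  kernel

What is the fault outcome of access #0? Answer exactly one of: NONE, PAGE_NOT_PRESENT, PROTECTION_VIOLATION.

Per-access translation:
#0 VA=0x21DEF0 (w,user):
  L0: frame=0x2A idx=1 entry=0x2C007 [P=1 RW=1 US=1 PS=0]
  L1: frame=0x2C idx=29 entry=0x2F007 [P=1 RW=1 US=1 PS=0]
  ⇒ phys 0x2FEF0  [2 reads]
#1 VA=0x21DEF0 (r,kernel):
  TLB hit vpn=0x21D → PA=0x2FEF0
#2 VA=0x2E1BB3A (w,kernel):
  L0: frame=0x2A idx=23 entry=0x33007 [P=1 RW=1 US=1 PS=0]
  L1: frame=0x33 idx=27 entry=0x34005 [P=1 RW=0 US=1 PS=0]
  ⇒ fault: PROTECTION_VIOLATION  — 2 lookups

Access #0 fault: NONE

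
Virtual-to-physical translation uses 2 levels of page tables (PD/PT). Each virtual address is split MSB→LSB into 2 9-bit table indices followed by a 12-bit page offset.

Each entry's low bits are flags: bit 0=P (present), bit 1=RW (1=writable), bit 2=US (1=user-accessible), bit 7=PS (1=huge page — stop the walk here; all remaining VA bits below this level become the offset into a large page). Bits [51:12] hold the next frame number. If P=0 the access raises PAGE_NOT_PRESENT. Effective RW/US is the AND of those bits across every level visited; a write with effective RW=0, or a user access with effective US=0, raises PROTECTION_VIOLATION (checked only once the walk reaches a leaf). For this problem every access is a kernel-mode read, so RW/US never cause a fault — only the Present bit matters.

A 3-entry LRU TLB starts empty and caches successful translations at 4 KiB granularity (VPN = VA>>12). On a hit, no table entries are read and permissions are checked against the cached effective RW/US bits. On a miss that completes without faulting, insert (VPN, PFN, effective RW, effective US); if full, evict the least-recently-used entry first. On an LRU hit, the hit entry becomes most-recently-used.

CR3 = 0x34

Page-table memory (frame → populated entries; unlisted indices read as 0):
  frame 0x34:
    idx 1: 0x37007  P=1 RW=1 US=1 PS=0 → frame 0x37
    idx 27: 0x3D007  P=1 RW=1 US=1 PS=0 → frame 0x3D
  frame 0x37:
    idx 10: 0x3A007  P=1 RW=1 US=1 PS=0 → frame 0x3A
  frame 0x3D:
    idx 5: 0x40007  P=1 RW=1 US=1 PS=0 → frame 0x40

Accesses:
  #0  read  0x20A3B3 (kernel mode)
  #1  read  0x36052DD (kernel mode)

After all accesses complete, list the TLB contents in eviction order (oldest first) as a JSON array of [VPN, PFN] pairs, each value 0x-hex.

Walk each access:
#0 VA=0x20A3B3 (r,kernel):
  L0: frame=0x34 idx=1 entry=0x37007 [P=1 RW=1 US=1 PS=0]
  L1: frame=0x37 idx=10 entry=0x3A007 [P=1 RW=1 US=1 PS=0]
  → PA=0x3A3B3  (2 entries read)
#1 VA=0x36052DD (r,kernel):
  L0: frame=0x34 idx=27 entry=0x3D007 [P=1 RW=1 US=1 PS=0]
  L1: frame=0x3D idx=5 entry=0x40007 [P=1 RW=1 US=1 PS=0]
  → PA=0x402DD  (2 entries read)

TLB: [["0x20A", "0x3A"], ["0x3605", "0x40"]]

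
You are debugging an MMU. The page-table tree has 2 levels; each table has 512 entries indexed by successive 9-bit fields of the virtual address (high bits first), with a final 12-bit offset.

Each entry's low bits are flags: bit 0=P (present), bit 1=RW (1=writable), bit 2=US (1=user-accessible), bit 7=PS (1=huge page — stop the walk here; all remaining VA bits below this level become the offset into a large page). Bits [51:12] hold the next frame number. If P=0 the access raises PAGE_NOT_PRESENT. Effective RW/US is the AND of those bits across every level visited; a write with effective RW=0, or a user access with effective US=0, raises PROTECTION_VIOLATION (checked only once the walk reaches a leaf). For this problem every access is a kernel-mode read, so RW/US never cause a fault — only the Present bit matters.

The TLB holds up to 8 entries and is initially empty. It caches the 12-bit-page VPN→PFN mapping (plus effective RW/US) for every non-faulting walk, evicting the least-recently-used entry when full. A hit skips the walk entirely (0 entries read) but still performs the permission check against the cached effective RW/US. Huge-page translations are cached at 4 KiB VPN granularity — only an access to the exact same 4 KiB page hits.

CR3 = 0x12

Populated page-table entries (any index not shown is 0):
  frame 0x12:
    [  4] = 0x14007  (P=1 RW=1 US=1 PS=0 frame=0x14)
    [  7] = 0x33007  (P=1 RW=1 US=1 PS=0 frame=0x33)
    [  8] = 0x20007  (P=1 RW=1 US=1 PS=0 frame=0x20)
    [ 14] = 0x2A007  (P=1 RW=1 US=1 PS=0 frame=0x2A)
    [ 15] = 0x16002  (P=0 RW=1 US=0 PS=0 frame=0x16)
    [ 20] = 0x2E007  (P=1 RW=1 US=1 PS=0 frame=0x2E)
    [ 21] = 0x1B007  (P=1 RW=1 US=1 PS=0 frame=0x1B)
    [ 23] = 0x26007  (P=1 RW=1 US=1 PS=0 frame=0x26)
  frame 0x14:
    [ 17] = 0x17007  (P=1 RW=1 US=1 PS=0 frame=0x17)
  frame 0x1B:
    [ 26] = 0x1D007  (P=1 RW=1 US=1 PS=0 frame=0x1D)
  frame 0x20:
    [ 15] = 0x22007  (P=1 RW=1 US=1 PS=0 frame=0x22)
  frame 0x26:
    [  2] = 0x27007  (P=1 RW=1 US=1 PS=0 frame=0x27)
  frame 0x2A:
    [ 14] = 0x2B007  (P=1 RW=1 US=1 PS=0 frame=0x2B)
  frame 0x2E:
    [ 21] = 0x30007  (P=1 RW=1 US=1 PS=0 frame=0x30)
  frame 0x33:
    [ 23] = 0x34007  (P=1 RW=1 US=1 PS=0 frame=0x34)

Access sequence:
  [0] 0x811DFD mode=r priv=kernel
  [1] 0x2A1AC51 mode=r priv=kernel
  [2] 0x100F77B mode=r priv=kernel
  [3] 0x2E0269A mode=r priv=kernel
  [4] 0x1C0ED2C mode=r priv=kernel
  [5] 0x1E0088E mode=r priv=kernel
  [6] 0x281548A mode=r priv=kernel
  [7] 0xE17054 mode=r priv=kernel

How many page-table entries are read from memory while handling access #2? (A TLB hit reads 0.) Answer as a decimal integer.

Trace:
#0 VA=0x811DFD (r,kernel):
  L0: frame=0x12 idx=4 entry=0x14007 [P=1 RW=1 US=1 PS=0]
  L1: frame=0x14 idx=17 entry=0x17007 [P=1 RW=1 US=1 PS=0]
  → PA=0x17DFD  (2 entries read)
#1 VA=0x2A1AC51 (r,kernel):
  L0: frame=0x12 idx=21 entry=0x1B007 [P=1 RW=1 US=1 PS=0]
  L1: frame=0x1B idx=26 entry=0x1D007 [P=1 RW=1 US=1 PS=0]
  → PA=0x1DC51  (2 entries read)
#2 VA=0x100F77B (r,kernel):
  L0: frame=0x12 idx=8 entry=0x20007 [P=1 RW=1 US=1 PS=0]
  L1: frame=0x20 idx=15 entry=0x22007 [P=1 RW=1 US=1 PS=0]
  → PA=0x2277B  (2 entries read)
#3 VA=0x2E0269A (r,kernel):
  L0: frame=0x12 idx=23 entry=0x26007 [P=1 RW=1 US=1 PS=0]
  L1: frame=0x26 idx=2 entry=0x27007 [P=1 RW=1 US=1 PS=0]
  → PA=0x2769A  (2 entries read)
#4 VA=0x1C0ED2C (r,kernel):
  L0: frame=0x12 idx=14 entry=0x2A007 [P=1 RW=1 US=1 PS=0]
  L1: frame=0x2A idx=14 entry=0x2B007 [P=1 RW=1 US=1 PS=0]
  → PA=0x2BD2C  (2 entries read)
#5 VA=0x1E0088E (r,kernel):
  L0: frame=0x12 idx=15 entry=0x16002 [P=0 RW=1 US=0 PS=0]
  ⇒ fault: PAGE_NOT_PRESENT  — 1 lookups
#6 VA=0x281548A (r,kernel):
  L0: frame=0x12 idx=20 entry=0x2E007 [P=1 RW=1 US=1 PS=0]
  L1: frame=0x2E idx=21 entry=0x30007 [P=1 RW=1 US=1 PS=0]
  → PA=0x3048A  (2 entries read)
#7 VA=0xE17054 (r,kernel):
  L0: frame=0x12 idx=7 entry=0x33007 [P=1 RW=1 US=1 PS=0]
  L1: frame=0x33 idx=23 entry=0x34007 [P=1 RW=1 US=1 PS=0]
  → PA=0x34054  (2 entries read)

Entries read for #2: 2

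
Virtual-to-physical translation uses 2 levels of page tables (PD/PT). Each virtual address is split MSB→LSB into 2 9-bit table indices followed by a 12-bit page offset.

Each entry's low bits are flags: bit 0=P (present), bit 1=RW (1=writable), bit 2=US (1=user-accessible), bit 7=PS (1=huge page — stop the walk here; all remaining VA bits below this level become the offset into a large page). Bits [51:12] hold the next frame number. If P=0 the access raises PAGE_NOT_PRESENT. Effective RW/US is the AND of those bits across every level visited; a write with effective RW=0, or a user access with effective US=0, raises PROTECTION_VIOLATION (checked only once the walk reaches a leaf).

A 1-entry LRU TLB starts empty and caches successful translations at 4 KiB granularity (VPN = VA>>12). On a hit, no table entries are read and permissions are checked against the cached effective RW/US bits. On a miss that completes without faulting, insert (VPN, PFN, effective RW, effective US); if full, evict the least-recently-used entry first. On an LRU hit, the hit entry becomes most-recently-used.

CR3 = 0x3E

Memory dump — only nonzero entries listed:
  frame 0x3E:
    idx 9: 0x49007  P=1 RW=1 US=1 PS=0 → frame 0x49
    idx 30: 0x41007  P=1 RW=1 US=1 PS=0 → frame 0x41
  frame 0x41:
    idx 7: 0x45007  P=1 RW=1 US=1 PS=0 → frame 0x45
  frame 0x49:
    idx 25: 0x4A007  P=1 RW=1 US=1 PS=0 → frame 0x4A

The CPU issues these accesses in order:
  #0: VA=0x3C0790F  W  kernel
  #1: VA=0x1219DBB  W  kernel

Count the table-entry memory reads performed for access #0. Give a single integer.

Walk each access:
#0 VA=0x3C0790F (w,kernel):
  L0: frame=0x3E idx=30 entry=0x41007 [P=1 RW=1 US=1 PS=0]
  L1: frame=0x41 idx=7 entry=0x45007 [P=1 RW=1 US=1 PS=0]
  ✓ 0x4590F  — 2 lookups
#1 VA=0x1219DBB (w,kernel):
  L0: frame=0x3E idx=9 entry=0x49007 [P=1 RW=1 US=1 PS=0]
  L1: frame=0x49 idx=25 entry=0x4A007 [P=1 RW=1 US=1 PS=0]
  ✓ 0x4ADBB  — 2 lookups

Entries read for #0: 2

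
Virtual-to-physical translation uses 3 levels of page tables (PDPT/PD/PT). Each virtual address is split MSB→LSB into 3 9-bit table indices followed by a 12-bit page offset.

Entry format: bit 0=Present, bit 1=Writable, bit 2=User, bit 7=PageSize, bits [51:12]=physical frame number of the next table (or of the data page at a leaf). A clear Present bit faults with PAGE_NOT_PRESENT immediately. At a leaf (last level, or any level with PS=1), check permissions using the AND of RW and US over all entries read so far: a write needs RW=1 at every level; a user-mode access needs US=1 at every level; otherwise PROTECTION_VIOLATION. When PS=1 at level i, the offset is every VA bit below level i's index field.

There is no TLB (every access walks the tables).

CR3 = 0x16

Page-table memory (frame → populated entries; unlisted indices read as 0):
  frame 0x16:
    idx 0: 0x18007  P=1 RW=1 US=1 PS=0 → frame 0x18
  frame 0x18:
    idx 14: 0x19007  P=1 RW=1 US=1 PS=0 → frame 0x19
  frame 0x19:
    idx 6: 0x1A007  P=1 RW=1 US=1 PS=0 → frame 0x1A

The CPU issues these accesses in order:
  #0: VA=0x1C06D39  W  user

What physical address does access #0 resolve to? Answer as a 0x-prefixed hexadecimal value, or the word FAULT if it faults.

Walk each access:
#0 VA=0x1C06D39 (w,user):
  lvl0: tbl 0x16, slot 0 ⇒ 0x18007 (P1/RW1/US1/PS0)
  lvl1: tbl 0x18, slot 14 ⇒ 0x19007 (P1/RW1/US1/PS0)
  lvl2: tbl 0x19, slot 6 ⇒ 0x1A007 (P1/RW1/US1/PS0)
  ⇒ phys 0x1AD39  [3 reads]

Access #0 PA: 0x1AD39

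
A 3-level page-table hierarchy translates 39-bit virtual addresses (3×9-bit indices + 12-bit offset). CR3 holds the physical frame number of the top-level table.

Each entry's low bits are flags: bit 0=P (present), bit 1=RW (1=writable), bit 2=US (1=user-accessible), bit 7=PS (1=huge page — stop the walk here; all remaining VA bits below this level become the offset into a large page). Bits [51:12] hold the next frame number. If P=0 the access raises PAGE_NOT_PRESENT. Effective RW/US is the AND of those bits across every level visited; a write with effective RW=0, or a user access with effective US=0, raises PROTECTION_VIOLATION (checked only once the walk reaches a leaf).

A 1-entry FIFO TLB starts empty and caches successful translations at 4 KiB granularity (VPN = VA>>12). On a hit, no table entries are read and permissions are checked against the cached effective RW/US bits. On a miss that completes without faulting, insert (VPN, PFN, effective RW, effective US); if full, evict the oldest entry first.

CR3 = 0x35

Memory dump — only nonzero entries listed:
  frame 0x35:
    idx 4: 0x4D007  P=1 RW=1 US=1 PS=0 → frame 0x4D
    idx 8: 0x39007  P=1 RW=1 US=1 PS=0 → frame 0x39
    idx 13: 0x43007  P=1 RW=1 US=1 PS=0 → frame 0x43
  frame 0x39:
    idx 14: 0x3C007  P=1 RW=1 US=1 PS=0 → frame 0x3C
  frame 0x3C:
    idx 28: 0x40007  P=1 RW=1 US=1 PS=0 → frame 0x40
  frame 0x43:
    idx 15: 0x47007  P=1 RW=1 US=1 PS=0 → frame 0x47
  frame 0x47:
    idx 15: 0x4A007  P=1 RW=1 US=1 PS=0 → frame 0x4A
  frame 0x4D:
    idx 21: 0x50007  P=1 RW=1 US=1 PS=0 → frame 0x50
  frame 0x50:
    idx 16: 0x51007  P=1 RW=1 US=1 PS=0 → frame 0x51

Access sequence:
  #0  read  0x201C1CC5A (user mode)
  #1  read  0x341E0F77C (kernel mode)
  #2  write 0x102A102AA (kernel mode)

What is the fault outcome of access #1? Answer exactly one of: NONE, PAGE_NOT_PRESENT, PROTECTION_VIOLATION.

Trace:
#0 VA=0x201C1CC5A (r,user):
  L0: frame=0x35 idx=8 entry=0x39007 [P=1 RW=1 US=1 PS=0]
  L1: frame=0x39 idx=14 entry=0x3C007 [P=1 RW=1 US=1 PS=0]
  L2: frame=0x3C idx=28 entry=0x40007 [P=1 RW=1 US=1 PS=0]
  ⇒ phys 0x40C5A  [3 reads]
#1 VA=0x341E0F77C (r,kernel):
  L0: frame=0x35 idx=13 entry=0x43007 [P=1 RW=1 US=1 PS=0]
  L1: frame=0x43 idx=15 entry=0x47007 [P=1 RW=1 US=1 PS=0]
  L2: frame=0x47 idx=15 entry=0x4A007 [P=1 RW=1 US=1 PS=0]
  ⇒ phys 0x4A77C  [3 reads]
#2 VA=0x102A102AA (w,kernel):
  L0: frame=0x35 idx=4 entry=0x4D007 [P=1 RW=1 US=1 PS=0]
  L1: frame=0x4D idx=21 entry=0x50007 [P=1 RW=1 US=1 PS=0]
  L2: frame=0x50 idx=16 entry=0x51007 [P=1 RW=1 US=1 PS=0]
  ⇒ phys 0x512AA  [3 reads]

Access #1 fault: NONE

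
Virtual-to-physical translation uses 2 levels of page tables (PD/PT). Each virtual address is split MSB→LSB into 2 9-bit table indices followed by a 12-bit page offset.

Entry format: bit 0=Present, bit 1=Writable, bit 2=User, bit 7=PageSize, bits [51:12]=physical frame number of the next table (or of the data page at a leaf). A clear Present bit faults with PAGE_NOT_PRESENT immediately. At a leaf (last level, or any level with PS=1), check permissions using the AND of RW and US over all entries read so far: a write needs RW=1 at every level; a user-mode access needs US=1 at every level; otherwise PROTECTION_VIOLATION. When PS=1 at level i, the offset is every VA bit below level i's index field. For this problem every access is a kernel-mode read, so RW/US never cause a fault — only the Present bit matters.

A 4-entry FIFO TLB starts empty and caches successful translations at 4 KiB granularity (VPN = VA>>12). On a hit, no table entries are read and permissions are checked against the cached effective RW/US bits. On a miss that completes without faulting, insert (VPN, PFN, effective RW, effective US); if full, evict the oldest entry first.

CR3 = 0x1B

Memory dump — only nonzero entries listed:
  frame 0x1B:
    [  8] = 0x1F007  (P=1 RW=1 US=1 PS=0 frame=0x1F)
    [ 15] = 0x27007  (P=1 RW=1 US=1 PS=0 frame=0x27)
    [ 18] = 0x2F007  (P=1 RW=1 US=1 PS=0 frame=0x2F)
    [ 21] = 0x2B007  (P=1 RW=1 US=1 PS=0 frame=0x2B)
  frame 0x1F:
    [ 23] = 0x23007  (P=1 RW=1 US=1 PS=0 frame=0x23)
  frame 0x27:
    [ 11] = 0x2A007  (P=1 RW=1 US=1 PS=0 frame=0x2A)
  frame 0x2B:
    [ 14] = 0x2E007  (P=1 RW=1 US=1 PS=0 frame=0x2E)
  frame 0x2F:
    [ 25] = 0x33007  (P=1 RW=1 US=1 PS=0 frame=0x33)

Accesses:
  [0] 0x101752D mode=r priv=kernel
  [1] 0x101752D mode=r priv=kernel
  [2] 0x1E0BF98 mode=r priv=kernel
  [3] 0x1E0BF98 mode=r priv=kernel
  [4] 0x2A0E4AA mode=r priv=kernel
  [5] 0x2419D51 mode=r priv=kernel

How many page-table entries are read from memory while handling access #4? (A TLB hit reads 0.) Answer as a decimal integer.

Trace:
#0 VA=0x101752D (r,kernel):
  L0: frame=0x1B idx=8 entry=0x1F007 [P=1 RW=1 US=1 PS=0]
  L1: frame=0x1F idx=23 entry=0x23007 [P=1 RW=1 US=1 PS=0]
  ⇒ phys 0x2352D  [2 reads]
#1 VA=0x101752D (r,kernel):
  TLB hit vpn=0x1017 → PA=0x2352D
#2 VA=0x1E0BF98 (r,kernel):
  L0: frame=0x1B idx=15 entry=0x27007 [P=1 RW=1 US=1 PS=0]
  L1: frame=0x27 idx=11 entry=0x2A007 [P=1 RW=1 US=1 PS=0]
  ⇒ phys 0x2AF98  [2 reads]
#3 VA=0x1E0BF98 (r,kernel):
  TLB hit vpn=0x1E0B → PA=0x2AF98
#4 VA=0x2A0E4AA (r,kernel):
  L0: frame=0x1B idx=21 entry=0x2B007 [P=1 RW=1 US=1 PS=0]
  L1: frame=0x2B idx=14 entry=0x2E007 [P=1 RW=1 US=1 PS=0]
  ⇒ phys 0x2E4AA  [2 reads]
#5 VA=0x2419D51 (r,kernel):
  L0: frame=0x1B idx=18 entry=0x2F007 [P=1 RW=1 US=1 PS=0]
  L1: frame=0x2F idx=25 entry=0x33007 [P=1 RW=1 US=1 PS=0]
  ⇒ phys 0x33D51  [2 reads]

Entries read for #4: 2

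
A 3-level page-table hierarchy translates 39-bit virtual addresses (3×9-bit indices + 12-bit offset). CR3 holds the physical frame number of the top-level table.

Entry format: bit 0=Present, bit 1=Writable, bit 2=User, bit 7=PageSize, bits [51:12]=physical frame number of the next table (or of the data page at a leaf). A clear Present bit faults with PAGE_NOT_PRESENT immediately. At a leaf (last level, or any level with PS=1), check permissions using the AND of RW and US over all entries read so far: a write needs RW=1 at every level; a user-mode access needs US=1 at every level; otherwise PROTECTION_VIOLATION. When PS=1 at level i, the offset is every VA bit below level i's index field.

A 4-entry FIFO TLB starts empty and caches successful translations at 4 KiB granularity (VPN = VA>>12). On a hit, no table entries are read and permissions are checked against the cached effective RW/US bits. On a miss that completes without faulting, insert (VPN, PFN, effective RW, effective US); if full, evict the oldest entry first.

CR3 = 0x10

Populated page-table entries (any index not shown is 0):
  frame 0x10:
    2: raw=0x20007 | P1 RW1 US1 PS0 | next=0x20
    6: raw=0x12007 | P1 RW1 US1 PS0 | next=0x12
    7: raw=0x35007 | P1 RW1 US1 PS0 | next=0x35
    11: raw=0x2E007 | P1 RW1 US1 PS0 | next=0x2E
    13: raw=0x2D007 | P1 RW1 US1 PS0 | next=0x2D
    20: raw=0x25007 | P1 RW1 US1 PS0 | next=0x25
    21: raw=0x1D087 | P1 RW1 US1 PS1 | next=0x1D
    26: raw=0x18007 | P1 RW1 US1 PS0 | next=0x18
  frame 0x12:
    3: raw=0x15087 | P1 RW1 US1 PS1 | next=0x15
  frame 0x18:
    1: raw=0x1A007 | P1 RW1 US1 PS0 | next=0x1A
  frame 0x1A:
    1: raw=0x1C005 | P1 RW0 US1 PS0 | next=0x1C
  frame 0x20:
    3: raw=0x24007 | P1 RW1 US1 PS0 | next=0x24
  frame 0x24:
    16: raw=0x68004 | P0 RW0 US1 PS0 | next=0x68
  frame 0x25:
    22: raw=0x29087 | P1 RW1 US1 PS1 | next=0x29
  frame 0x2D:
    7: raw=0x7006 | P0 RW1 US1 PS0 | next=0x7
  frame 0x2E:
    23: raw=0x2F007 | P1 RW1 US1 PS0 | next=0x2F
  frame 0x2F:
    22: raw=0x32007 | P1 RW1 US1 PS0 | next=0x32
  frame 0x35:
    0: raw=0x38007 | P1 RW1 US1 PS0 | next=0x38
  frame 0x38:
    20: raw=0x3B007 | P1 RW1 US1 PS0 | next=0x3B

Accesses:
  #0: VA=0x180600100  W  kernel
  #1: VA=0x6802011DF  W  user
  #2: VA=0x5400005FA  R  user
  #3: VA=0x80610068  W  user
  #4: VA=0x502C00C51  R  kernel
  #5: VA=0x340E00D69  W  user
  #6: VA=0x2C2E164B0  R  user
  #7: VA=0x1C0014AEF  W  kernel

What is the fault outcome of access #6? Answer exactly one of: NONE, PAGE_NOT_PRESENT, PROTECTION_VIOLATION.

Per-access translation:
#0 VA=0x180600100 (w,kernel):
  lvl0: tbl 0x10, slot 6 ⇒ 0x12007 (P1/RW1/US1/PS0)
  lvl1: tbl 0x12, slot 3 ⇒ 0x15087 (P1/RW1/US1/PS1)
  ⇒ phys 0x15100 (huge @L1)  [2 reads]
#1 VA=0x6802011DF (w,user):
  lvl0: tbl 0x10, slot 26 ⇒ 0x18007 (P1/RW1/US1/PS0)
  lvl1: tbl 0x18, slot 1 ⇒ 0x1A007 (P1/RW1/US1/PS0)
  lvl2: tbl 0x1A, slot 1 ⇒ 0x1C005 (P1/RW0/US1/PS0)
  ⇒ fault: PROTECTION_VIOLATION  — 3 lookups
#2 VA=0x5400005FA (r,user):
  lvl0: tbl 0x10, slot 21 ⇒ 0x1D087 (P1/RW1/US1/PS1)
  ⇒ phys 0x1D5FA (huge @L0)  [1 reads]
#3 VA=0x80610068 (w,user):
  lvl0: tbl 0x10, slot 2 ⇒ 0x20007 (P1/RW1/US1/PS0)
  lvl1: tbl 0x20, slot 3 ⇒ 0x24007 (P1/RW1/US1/PS0)
  lvl2: tbl 0x24, slot 16 ⇒ 0x68004 (P0/RW0/US1/PS0)
  ⇒ fault: PAGE_NOT_PRESENT  — 3 lookups
#4 VA=0x502C00C51 (r,kernel):
  lvl0: tbl 0x10, slot 20 ⇒ 0x25007 (P1/RW1/US1/PS0)
  lvl1: tbl 0x25, slot 22 ⇒ 0x29087 (P1/RW1/US1/PS1)
  ⇒ phys 0x29C51 (huge @L1)  [2 reads]
#5 VA=0x340E00D69 (w,user):
  lvl0: tbl 0x10, slot 13 ⇒ 0x2D007 (P1/RW1/US1/PS0)
  lvl1: tbl 0x2D, slot 7 ⇒ 0x7006 (P0/RW1/US1/PS0)
  ⇒ fault: PAGE_NOT_PRESENT  — 2 lookups
#6 VA=0x2C2E164B0 (r,user):
  lvl0: tbl 0x10, slot 11 ⇒ 0x2E007 (P1/RW1/US1/PS0)
  lvl1: tbl 0x2E, slot 23 ⇒ 0x2F007 (P1/RW1/US1/PS0)
  lvl2: tbl 0x2F, slot 22 ⇒ 0x32007 (P1/RW1/US1/PS0)
  ⇒ phys 0x324B0  [3 reads]
#7 VA=0x1C0014AEF (w,kernel):
  lvl0: tbl 0x10, slot 7 ⇒ 0x35007 (P1/RW1/US1/PS0)
  lvl1: tbl 0x35, slot 0 ⇒ 0x38007 (P1/RW1/US1/PS0)
  lvl2: tbl 0x38, slot 20 ⇒ 0x3B007 (P1/RW1/US1/PS0)
  ⇒ phys 0x3BAEF  [3 reads]

Access #6 fault: NONE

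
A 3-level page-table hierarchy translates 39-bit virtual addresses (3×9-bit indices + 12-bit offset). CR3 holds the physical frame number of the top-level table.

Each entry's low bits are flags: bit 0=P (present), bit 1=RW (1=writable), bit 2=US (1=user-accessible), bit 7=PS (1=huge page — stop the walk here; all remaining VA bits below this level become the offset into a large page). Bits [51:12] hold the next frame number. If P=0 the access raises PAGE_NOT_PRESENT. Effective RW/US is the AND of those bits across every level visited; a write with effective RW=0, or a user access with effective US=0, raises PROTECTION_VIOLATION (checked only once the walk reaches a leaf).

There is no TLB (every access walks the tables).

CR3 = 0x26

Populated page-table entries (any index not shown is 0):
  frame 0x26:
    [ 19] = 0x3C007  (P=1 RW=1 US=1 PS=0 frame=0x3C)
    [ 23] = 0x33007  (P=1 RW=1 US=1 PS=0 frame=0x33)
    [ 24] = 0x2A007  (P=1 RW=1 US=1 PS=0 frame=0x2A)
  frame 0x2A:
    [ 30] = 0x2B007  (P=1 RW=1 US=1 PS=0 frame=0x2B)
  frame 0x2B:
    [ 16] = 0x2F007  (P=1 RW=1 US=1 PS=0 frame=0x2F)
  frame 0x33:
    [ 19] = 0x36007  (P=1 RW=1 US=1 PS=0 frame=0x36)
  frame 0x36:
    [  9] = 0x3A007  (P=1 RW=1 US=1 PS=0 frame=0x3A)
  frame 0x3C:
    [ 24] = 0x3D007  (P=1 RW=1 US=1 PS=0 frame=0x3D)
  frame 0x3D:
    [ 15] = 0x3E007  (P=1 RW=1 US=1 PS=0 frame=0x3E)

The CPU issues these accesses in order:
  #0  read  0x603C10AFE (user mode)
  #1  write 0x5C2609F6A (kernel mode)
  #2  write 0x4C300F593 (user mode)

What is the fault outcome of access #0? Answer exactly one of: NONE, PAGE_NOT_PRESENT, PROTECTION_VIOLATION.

Walk each access:
#0 VA=0x603C10AFE (r,user):
  [0] read 0x26 idx=24: raw=0x2A007 flags P=1 W=1 U=1 S=0
  [1] read 0x2A idx=30: raw=0x2B007 flags P=1 W=1 U=1 S=0
  [2] read 0x2B idx=16: raw=0x2F007 flags P=1 W=1 U=1 S=0
  ✓ 0x2FAFE  — 3 lookups
#1 VA=0x5C2609F6A (w,kernel):
  [0] read 0x26 idx=23: raw=0x33007 flags P=1 W=1 U=1 S=0
  [1] read 0x33 idx=19: raw=0x36007 flags P=1 W=1 U=1 S=0
  [2] read 0x36 idx=9: raw=0x3A007 flags P=1 W=1 U=1 S=0
  ✓ 0x3AF6A  — 3 lookups
#2 VA=0x4C300F593 (w,user):
  [0] read 0x26 idx=19: raw=0x3C007 flags P=1 W=1 U=1 S=0
  [1] read 0x3C idx=24: raw=0x3D007 flags P=1 W=1 U=1 S=0
  [2] read 0x3D idx=15: raw=0x3E007 flags P=1 W=1 U=1 S=0
  ✓ 0x3E593  — 3 lookups

Access #0 fault: NONE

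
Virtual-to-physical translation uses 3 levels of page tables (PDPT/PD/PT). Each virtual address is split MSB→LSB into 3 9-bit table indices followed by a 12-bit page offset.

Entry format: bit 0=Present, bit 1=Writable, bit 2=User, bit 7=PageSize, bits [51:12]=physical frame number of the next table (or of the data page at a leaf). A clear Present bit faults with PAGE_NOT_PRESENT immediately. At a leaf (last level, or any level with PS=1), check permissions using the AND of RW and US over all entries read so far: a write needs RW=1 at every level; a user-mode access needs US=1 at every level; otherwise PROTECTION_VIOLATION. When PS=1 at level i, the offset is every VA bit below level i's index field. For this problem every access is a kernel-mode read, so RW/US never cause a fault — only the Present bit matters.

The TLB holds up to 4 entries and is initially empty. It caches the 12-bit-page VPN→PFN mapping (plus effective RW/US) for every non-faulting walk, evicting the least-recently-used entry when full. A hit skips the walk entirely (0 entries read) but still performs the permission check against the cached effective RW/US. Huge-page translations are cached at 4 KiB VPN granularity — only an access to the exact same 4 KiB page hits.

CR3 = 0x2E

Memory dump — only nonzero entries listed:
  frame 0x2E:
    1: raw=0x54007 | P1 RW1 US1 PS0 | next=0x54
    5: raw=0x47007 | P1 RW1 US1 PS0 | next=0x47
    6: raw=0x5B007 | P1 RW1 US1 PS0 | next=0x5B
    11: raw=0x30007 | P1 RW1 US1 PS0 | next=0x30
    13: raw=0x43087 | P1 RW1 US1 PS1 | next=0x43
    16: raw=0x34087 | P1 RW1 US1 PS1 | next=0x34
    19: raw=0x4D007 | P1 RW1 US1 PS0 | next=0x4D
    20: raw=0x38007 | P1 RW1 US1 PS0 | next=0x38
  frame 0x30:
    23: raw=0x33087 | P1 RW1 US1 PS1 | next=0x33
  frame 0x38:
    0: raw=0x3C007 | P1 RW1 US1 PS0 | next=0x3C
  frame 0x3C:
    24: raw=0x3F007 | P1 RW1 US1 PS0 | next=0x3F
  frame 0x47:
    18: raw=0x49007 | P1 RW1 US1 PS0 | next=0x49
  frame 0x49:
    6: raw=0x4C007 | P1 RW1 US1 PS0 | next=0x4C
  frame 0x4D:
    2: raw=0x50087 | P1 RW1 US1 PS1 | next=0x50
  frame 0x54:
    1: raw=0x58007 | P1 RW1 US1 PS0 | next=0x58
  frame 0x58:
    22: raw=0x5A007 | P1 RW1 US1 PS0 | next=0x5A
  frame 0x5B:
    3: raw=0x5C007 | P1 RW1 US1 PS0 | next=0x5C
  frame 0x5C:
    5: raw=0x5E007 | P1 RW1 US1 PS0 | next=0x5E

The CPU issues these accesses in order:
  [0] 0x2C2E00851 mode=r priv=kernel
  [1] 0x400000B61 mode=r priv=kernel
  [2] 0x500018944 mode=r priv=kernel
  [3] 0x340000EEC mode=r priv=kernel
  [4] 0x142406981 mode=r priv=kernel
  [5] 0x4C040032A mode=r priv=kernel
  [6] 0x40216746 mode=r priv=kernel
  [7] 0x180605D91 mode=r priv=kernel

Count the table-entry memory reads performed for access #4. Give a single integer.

Trace:
#0 VA=0x2C2E00851 (r,kernel):
  L0 @0x2E[11] → 0x30007  P=1,RW=1,US=1,PS=0
  L1 @0x30[23] → 0x33087  P=1,RW=1,US=1,PS=1
  ✓ 0x33851 (huge @L1)  — 2 lookups
#1 VA=0x400000B61 (r,kernel):
  L0 @0x2E[16] → 0x34087  P=1,RW=1,US=1,PS=1
  ✓ 0x34B61 (huge @L0)  — 1 lookups
#2 VA=0x500018944 (r,kernel):
  L0 @0x2E[20] → 0x38007  P=1,RW=1,US=1,PS=0
  L1 @0x38[0] → 0x3C007  P=1,RW=1,US=1,PS=0
  L2 @0x3C[24] → 0x3F007  P=1,RW=1,US=1,PS=0
  ✓ 0x3F944  — 3 lookups
#3 VA=0x340000EEC (r,kernel):
  L0 @0x2E[13] → 0x43087  P=1,RW=1,US=1,PS=1
  ✓ 0x43EEC (huge @L0)  — 1 lookups
#4 VA=0x142406981 (r,kernel):
  L0 @0x2E[5] → 0x47007  P=1,RW=1,US=1,PS=0
  L1 @0x47[18] → 0x49007  P=1,RW=1,US=1,PS=0
  L2 @0x49[6] → 0x4C007  P=1,RW=1,US=1,PS=0
  ✓ 0x4C981  — 3 lookups
#5 VA=0x4C040032A (r,kernel):
  L0 @0x2E[19] → 0x4D007  P=1,RW=1,US=1,PS=0
  L1 @0x4D[2] → 0x50087  P=1,RW=1,US=1,PS=1
  ✓ 0x5032A (huge @L1)  — 2 lookups
#6 VA=0x40216746 (r,kernel):
  L0 @0x2E[1] → 0x54007  P=1,RW=1,US=1,PS=0
  L1 @0x54[1] → 0x58007  P=1,RW=1,US=1,PS=0
  L2 @0x58[22] → 0x5A007  P=1,RW=1,US=1,PS=0
  ✓ 0x5A746  — 3 lookups
#7 VA=0x180605D91 (r,kernel):
  L0 @0x2E[6] → 0x5B007  P=1,RW=1,US=1,PS=0
  L1 @0x5B[3] → 0x5C007  P=1,RW=1,US=1,PS=0
  L2 @0x5C[5] → 0x5E007  P=1,RW=1,US=1,PS=0
  ✓ 0x5ED91  — 3 lookups

Entries read for #4: 3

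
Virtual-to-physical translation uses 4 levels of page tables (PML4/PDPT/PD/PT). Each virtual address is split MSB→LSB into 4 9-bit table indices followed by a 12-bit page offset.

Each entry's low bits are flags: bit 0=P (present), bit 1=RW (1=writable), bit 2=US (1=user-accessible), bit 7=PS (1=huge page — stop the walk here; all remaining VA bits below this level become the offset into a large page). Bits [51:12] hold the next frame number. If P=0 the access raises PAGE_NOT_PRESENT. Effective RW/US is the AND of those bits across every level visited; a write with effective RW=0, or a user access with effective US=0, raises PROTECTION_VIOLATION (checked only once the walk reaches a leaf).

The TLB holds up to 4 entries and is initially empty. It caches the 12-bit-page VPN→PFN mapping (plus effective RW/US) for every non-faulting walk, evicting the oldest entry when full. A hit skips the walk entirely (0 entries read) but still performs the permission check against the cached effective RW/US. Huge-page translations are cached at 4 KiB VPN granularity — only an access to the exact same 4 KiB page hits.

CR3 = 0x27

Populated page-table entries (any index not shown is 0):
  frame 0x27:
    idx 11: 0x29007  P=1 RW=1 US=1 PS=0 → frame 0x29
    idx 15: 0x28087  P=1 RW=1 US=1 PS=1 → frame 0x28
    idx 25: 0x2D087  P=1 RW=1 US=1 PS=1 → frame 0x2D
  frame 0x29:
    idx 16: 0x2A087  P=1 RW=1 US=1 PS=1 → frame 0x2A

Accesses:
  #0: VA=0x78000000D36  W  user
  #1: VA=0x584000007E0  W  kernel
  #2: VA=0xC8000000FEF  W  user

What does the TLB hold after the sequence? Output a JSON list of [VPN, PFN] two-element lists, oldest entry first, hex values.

Per-access translation:
#0 VA=0x78000000D36 (w,user):
  lvl0: tbl 0x27, slot 15 ⇒ 0x28087 (P1/RW1/US1/PS1)
  ✓ 0x28D36 (huge @L0)  — 1 lookups
#1 VA=0x584000007E0 (w,kernel):
  lvl0: tbl 0x27, slot 11 ⇒ 0x29007 (P1/RW1/US1/PS0)
  lvl1: tbl 0x29, slot 16 ⇒ 0x2A087 (P1/RW1/US1/PS1)
  ✓ 0x2A7E0 (huge @L1)  — 2 lookups
#2 VA=0xC8000000FEF (w,user):
  lvl0: tbl 0x27, slot 25 ⇒ 0x2D087 (P1/RW1/US1/PS1)
  ✓ 0x2DFEF (huge @L0)  — 1 lookups

TLB: [["0x78000000", "0x28"], ["0x58400000", "0x2A"], ["0xC8000000", "0x2D"]]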